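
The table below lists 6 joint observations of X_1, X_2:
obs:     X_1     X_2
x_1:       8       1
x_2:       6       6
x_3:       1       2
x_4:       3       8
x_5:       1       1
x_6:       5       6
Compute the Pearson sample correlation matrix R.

Step 1 — column means:
  mean(X_1) = (8 + 6 + 1 + 3 + 1 + 5) / 6 = 24/6 = 4
  mean(X_2) = (1 + 6 + 2 + 8 + 1 + 6) / 6 = 24/6 = 4

Step 2 — sample variances and covariances s[i,j] = (1/(n-1)) · Σ_k (x_{k,i} - mean_i) · (x_{k,j} - mean_j), with n-1 = 5:
  s[X_1,X_1] = ((4)·(4) + (2)·(2) + (-3)·(-3) + (-1)·(-1) + (-3)·(-3) + (1)·(1)) / 5 = 40/5 = 8
  s[X_1,X_2] = ((4)·(-3) + (2)·(2) + (-3)·(-2) + (-1)·(4) + (-3)·(-3) + (1)·(2)) / 5 = 5/5 = 1
  s[X_2,X_2] = ((-3)·(-3) + (2)·(2) + (-2)·(-2) + (4)·(4) + (-3)·(-3) + (2)·(2)) / 5 = 46/5 = 9.2
  Sample standard deviations s_i = √(s[i,i]):
  s(X_1) = √(8) = 2.8284
  s(X_2) = √(9.2) = 3.0332

Step 3 — r_{ij} = s_{ij} / (s_i · s_j):
  r[X_1,X_1] = 1 (diagonal).
  r[X_1,X_2] = 1 / (2.8284 · 3.0332) = 1 / 8.579 = 0.1166
  r[X_2,X_2] = 1 (diagonal).

R is symmetric with unit diagonal. Assembling:

R = [[1, 0.1166],
 [0.1166, 1]]


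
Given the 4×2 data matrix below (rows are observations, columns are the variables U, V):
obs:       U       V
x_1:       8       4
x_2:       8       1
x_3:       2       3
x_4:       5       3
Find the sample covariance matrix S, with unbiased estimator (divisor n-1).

Step 1 — column means:
  mean(U) = (8 + 8 + 2 + 5) / 4 = 23/4 = 5.75
  mean(V) = (4 + 1 + 3 + 3) / 4 = 11/4 = 2.75

Step 2 — sample covariance S[i,j] = (1/(n-1)) · Σ_k (x_{k,i} - mean_i) · (x_{k,j} - mean_j), with n-1 = 3.
  S[U,U] = ((2.25)·(2.25) + (2.25)·(2.25) + (-3.75)·(-3.75) + (-0.75)·(-0.75)) / 3 = 24.75/3 = 8.25
  S[U,V] = ((2.25)·(1.25) + (2.25)·(-1.75) + (-3.75)·(0.25) + (-0.75)·(0.25)) / 3 = -2.25/3 = -0.75
  S[V,V] = ((1.25)·(1.25) + (-1.75)·(-1.75) + (0.25)·(0.25) + (0.25)·(0.25)) / 3 = 4.75/3 = 1.5833

S is symmetric (S[j,i] = S[i,j]). Assembling:

S = [[8.25, -0.75],
 [-0.75, 1.5833]]


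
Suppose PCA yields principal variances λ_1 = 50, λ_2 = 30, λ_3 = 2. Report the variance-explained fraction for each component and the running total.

Step 1 — total variance = trace(Sigma) = Σ λ_i = 50 + 30 + 2 = 82.

Step 2 — fraction explained by component i = λ_i / Σ λ:
  PC1: 50/82 = 0.6098
  PC2: 30/82 = 0.3659
  PC3: 2/82 = 0.0244

Step 3 — cumulative fraction after k components = (λ_1 + ... + λ_k) / Σ λ:
  k = 1: 50/82 = 0.6098
  k = 2: (50 + 30)/82 = 80/82 = 0.9756
  k = 3: (50 + 30 + 2)/82 = 82/82 = 1

Summary (fraction, with percent):

explained: PC1 0.6098 (60.98%), PC2 0.3659 (36.59%), PC3 0.0244 (2.44%);  cumulative: 0.6098, 0.9756, 1


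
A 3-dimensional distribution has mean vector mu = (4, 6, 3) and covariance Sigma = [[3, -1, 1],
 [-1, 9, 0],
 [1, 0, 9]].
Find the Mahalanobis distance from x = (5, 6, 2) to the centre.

Step 1 — centre the observation: (x - mu) = (1, 0, -1).

Step 2 — invert Sigma (cofactor / det for 3×3, or solve directly):
  Sigma^{-1} = [[0.36, 0.04, -0.04],
 [0.04, 0.1156, -0.0044],
 [-0.04, -0.0044, 0.1156]].

Step 3 — form the quadratic (x - mu)^T · Sigma^{-1} · (x - mu):
  Sigma^{-1} · (x - mu) = (0.4, 0.0444, -0.1556).
  (x - mu)^T · [Sigma^{-1} · (x - mu)] = (1)·(0.4) + (0)·(0.0444) + (-1)·(-0.1556) = 0.5556.

Step 4 — take square root: d = √(0.5556) ≈ 0.7454.

d(x, mu) = √(0.5556) ≈ 0.7454


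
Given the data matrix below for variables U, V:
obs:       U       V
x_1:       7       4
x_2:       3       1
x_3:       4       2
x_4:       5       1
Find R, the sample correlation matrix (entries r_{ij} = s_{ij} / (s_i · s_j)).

Step 1 — column means:
  mean(U) = (7 + 3 + 4 + 5) / 4 = 19/4 = 4.75
  mean(V) = (4 + 1 + 2 + 1) / 4 = 8/4 = 2

Step 2 — sample variances and covariances s[i,j] = (1/(n-1)) · Σ_k (x_{k,i} - mean_i) · (x_{k,j} - mean_j), with n-1 = 3:
  s[U,U] = ((2.25)·(2.25) + (-1.75)·(-1.75) + (-0.75)·(-0.75) + (0.25)·(0.25)) / 3 = 8.75/3 = 2.9167
  s[U,V] = ((2.25)·(2) + (-1.75)·(-1) + (-0.75)·(0) + (0.25)·(-1)) / 3 = 6/3 = 2
  s[V,V] = ((2)·(2) + (-1)·(-1) + (0)·(0) + (-1)·(-1)) / 3 = 6/3 = 2
  Sample standard deviations s_i = √(s[i,i]):
  s(U) = √(2.9167) = 1.7078
  s(V) = √(2) = 1.4142

Step 3 — r_{ij} = s_{ij} / (s_i · s_j):
  r[U,U] = 1 (diagonal).
  r[U,V] = 2 / (1.7078 · 1.4142) = 2 / 2.4152 = 0.8281
  r[V,V] = 1 (diagonal).

R is symmetric with unit diagonal. Assembling:

R = [[1, 0.8281],
 [0.8281, 1]]


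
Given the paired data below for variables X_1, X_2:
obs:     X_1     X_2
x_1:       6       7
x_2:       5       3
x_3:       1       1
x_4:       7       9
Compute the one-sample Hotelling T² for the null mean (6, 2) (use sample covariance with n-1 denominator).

Step 1 — sample mean vector:
  mean(X_1) = (6 + 5 + 1 + 7) / 4 = 19/4 = 4.75
  mean(X_2) = (7 + 3 + 1 + 9) / 4 = 20/4 = 5
  x̄ = (4.75, 5),  deviation x̄ - mu_0 = (4.75, 5) - (6, 2) = (-1.25, 3).

Step 2 — sample covariance matrix, S[i,j] = (1/(n-1)) · Σ_k (x_{k,i} - mean_i) · (x_{k,j} - mean_j), divisor n-1 = 3:
  S[X_1,X_1] = ((1.25)·(1.25) + (0.25)·(0.25) + (-3.75)·(-3.75) + (2.25)·(2.25)) / 3 = 20.75/3 = 6.9167
  S[X_1,X_2] = ((1.25)·(2) + (0.25)·(-2) + (-3.75)·(-4) + (2.25)·(4)) / 3 = 26/3 = 8.6667
  S[X_2,X_2] = ((2)·(2) + (-2)·(-2) + (-4)·(-4) + (4)·(4)) / 3 = 40/3 = 13.3333
  S = [[6.9167, 8.6667],
 [8.6667, 13.3333]].

Step 3 — invert S. det(S) = 6.9167·13.3333 - (8.6667)² = 17.1111.
  S^{-1} = (1/det) · [[d, -b], [-b, a]] = [[0.7792, -0.5065],
 [-0.5065, 0.4042]].

Step 4 — quadratic form (x̄ - mu_0)^T · S^{-1} · (x̄ - mu_0):
  S^{-1} · (x̄ - mu_0) = (-2.4935, 1.8458),
  (x̄ - mu_0)^T · [...] = (-1.25)·(-2.4935) + (3)·(1.8458) = 8.6542.

Step 5 — scale by n: T² = 4 · 8.6542 = 34.6169.

T² ≈ 34.6169


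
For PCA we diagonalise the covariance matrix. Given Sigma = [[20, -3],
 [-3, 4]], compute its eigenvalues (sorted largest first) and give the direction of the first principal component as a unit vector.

Step 1 — characteristic polynomial of 2×2 Sigma:
  det(Sigma - λI) = λ² - trace · λ + det = 0.
  trace = 20 + 4 = 24, det = 20·4 - (-3)² = 71.
Step 2 — discriminant:
  Δ = trace² - 4·det = 576 - 284 = 292.
Step 3 — eigenvalues:
  λ = (trace ± √Δ)/2 = (24 ± 17.088)/2,
  λ_1 = 20.544,  λ_2 = 3.456.

Step 4 — unit eigenvector for λ_1: solve (Sigma - λ_1 I)v = 0. First row:
  (20 - 20.544)·v_x + (-3)·v_y = 0, i.e. (-0.544)·v_x + (-3)·v_y = 0,
  so v ∝ (b, λ_1 - a) = (-3, 0.544); multiply by -1 so the first entry is positive: u = (3, -0.544).
  ||u|| = √((3)² + (-0.544)²) = √(9.2959) ≈ 3.0489,
  v_1 = u/||u|| ≈ (0.984, -0.1784) (||v_1|| = 1).

λ_1 = 20.544,  λ_2 = 3.456;  v_1 ≈ (0.984, -0.1784)


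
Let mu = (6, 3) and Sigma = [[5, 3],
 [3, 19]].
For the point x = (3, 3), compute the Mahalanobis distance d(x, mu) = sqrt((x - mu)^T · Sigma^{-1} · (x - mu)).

Step 1 — centre the observation: (x - mu) = (-3, 0).

Step 2 — invert Sigma. det(Sigma) = 5·19 - (3)² = 86.
  Sigma^{-1} = (1/det) · [[d, -b], [-b, a]] = [[0.2209, -0.0349],
 [-0.0349, 0.0581]].

Step 3 — form the quadratic (x - mu)^T · Sigma^{-1} · (x - mu):
  Sigma^{-1} · (x - mu) = (-0.6628, 0.1047).
  (x - mu)^T · [Sigma^{-1} · (x - mu)] = (-3)·(-0.6628) + (0)·(0.1047) = 1.9884.

Step 4 — take square root: d = √(1.9884) ≈ 1.4101.

d(x, mu) = √(1.9884) ≈ 1.4101


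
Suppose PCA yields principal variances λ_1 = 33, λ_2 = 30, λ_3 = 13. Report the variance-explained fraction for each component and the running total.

Step 1 — total variance = trace(Sigma) = Σ λ_i = 33 + 30 + 13 = 76.

Step 2 — fraction explained by component i = λ_i / Σ λ:
  PC1: 33/76 = 0.4342
  PC2: 30/76 = 0.3947
  PC3: 13/76 = 0.1711

Step 3 — cumulative fraction after k components = (λ_1 + ... + λ_k) / Σ λ:
  k = 1: 33/76 = 0.4342
  k = 2: (33 + 30)/76 = 63/76 = 0.8289
  k = 3: (33 + 30 + 13)/76 = 76/76 = 1

Summary (fraction, with percent):

explained: PC1 0.4342 (43.42%), PC2 0.3947 (39.47%), PC3 0.1711 (17.11%);  cumulative: 0.4342, 0.8289, 1


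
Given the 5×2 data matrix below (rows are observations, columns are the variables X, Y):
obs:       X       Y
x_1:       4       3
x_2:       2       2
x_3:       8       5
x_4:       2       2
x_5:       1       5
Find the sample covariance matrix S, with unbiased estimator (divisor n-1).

Step 1 — column means:
  mean(X) = (4 + 2 + 8 + 2 + 1) / 5 = 17/5 = 3.4
  mean(Y) = (3 + 2 + 5 + 2 + 5) / 5 = 17/5 = 3.4

Step 2 — sample covariance S[i,j] = (1/(n-1)) · Σ_k (x_{k,i} - mean_i) · (x_{k,j} - mean_j), with n-1 = 4.
  S[X,X] = ((0.6)·(0.6) + (-1.4)·(-1.4) + (4.6)·(4.6) + (-1.4)·(-1.4) + (-2.4)·(-2.4)) / 4 = 31.2/4 = 7.8
  S[X,Y] = ((0.6)·(-0.4) + (-1.4)·(-1.4) + (4.6)·(1.6) + (-1.4)·(-1.4) + (-2.4)·(1.6)) / 4 = 7.2/4 = 1.8
  S[Y,Y] = ((-0.4)·(-0.4) + (-1.4)·(-1.4) + (1.6)·(1.6) + (-1.4)·(-1.4) + (1.6)·(1.6)) / 4 = 9.2/4 = 2.3

S is symmetric (S[j,i] = S[i,j]). Assembling:

S = [[7.8, 1.8],
 [1.8, 2.3]]


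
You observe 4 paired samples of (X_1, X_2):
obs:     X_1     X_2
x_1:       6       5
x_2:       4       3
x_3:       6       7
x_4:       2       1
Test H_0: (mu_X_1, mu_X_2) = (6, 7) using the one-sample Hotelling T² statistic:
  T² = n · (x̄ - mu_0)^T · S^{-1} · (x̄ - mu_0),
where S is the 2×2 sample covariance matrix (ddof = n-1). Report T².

Step 1 — sample mean vector:
  mean(X_1) = (6 + 4 + 6 + 2) / 4 = 18/4 = 4.5
  mean(X_2) = (5 + 3 + 7 + 1) / 4 = 16/4 = 4
  x̄ = (4.5, 4),  deviation x̄ - mu_0 = (4.5, 4) - (6, 7) = (-1.5, -3).

Step 2 — sample covariance matrix, S[i,j] = (1/(n-1)) · Σ_k (x_{k,i} - mean_i) · (x_{k,j} - mean_j), divisor n-1 = 3:
  S[X_1,X_1] = ((1.5)·(1.5) + (-0.5)·(-0.5) + (1.5)·(1.5) + (-2.5)·(-2.5)) / 3 = 11/3 = 3.6667
  S[X_1,X_2] = ((1.5)·(1) + (-0.5)·(-1) + (1.5)·(3) + (-2.5)·(-3)) / 3 = 14/3 = 4.6667
  S[X_2,X_2] = ((1)·(1) + (-1)·(-1) + (3)·(3) + (-3)·(-3)) / 3 = 20/3 = 6.6667
  S = [[3.6667, 4.6667],
 [4.6667, 6.6667]].

Step 3 — invert S. det(S) = 3.6667·6.6667 - (4.6667)² = 2.6667.
  S^{-1} = (1/det) · [[d, -b], [-b, a]] = [[2.5, -1.75],
 [-1.75, 1.375]].

Step 4 — quadratic form (x̄ - mu_0)^T · S^{-1} · (x̄ - mu_0):
  S^{-1} · (x̄ - mu_0) = (1.5, -1.5),
  (x̄ - mu_0)^T · [...] = (-1.5)·(1.5) + (-3)·(-1.5) = 2.25.

Step 5 — scale by n: T² = 4 · 2.25 = 9.

T² ≈ 9


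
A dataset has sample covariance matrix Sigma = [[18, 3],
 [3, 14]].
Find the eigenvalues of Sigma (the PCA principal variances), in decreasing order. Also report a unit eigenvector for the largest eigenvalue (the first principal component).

Step 1 — characteristic polynomial of 2×2 Sigma:
  det(Sigma - λI) = λ² - trace · λ + det = 0.
  trace = 18 + 14 = 32, det = 18·14 - (3)² = 243.
Step 2 — discriminant:
  Δ = trace² - 4·det = 1024 - 972 = 52.
Step 3 — eigenvalues:
  λ = (trace ± √Δ)/2 = (32 ± 7.2111)/2,
  λ_1 = 19.6056,  λ_2 = 12.3944.

Step 4 — unit eigenvector for λ_1: solve (Sigma - λ_1 I)v = 0. First row:
  (18 - 19.6056)·v_x + (3)·v_y = 0, i.e. (-1.6056)·v_x + (3)·v_y = 0,
  so v ∝ (b, λ_1 - a) = (3, 1.6056) = u.
  ||u|| = √((3)² + (1.6056)²) = √(11.5778) ≈ 3.4026,
  v_1 = u/||u|| ≈ (0.8817, 0.4719) (||v_1|| = 1).

λ_1 = 19.6056,  λ_2 = 12.3944;  v_1 ≈ (0.8817, 0.4719)


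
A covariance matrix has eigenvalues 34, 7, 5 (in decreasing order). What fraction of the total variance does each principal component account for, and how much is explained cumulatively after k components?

Step 1 — total variance = trace(Sigma) = Σ λ_i = 34 + 7 + 5 = 46.

Step 2 — fraction explained by component i = λ_i / Σ λ:
  PC1: 34/46 = 0.7391
  PC2: 7/46 = 0.1522
  PC3: 5/46 = 0.1087

Step 3 — cumulative fraction after k components = (λ_1 + ... + λ_k) / Σ λ:
  k = 1: 34/46 = 0.7391
  k = 2: (34 + 7)/46 = 41/46 = 0.8913
  k = 3: (34 + 7 + 5)/46 = 46/46 = 1

Summary (fraction, with percent):

explained: PC1 0.7391 (73.91%), PC2 0.1522 (15.22%), PC3 0.1087 (10.87%);  cumulative: 0.7391, 0.8913, 1


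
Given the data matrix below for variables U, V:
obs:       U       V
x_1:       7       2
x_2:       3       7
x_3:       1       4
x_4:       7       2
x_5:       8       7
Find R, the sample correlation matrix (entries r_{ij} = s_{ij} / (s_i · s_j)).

Step 1 — column means:
  mean(U) = (7 + 3 + 1 + 7 + 8) / 5 = 26/5 = 5.2
  mean(V) = (2 + 7 + 4 + 2 + 7) / 5 = 22/5 = 4.4

Step 2 — sample variances and covariances s[i,j] = (1/(n-1)) · Σ_k (x_{k,i} - mean_i) · (x_{k,j} - mean_j), with n-1 = 4:
  s[U,U] = ((1.8)·(1.8) + (-2.2)·(-2.2) + (-4.2)·(-4.2) + (1.8)·(1.8) + (2.8)·(2.8)) / 4 = 36.8/4 = 9.2
  s[U,V] = ((1.8)·(-2.4) + (-2.2)·(2.6) + (-4.2)·(-0.4) + (1.8)·(-2.4) + (2.8)·(2.6)) / 4 = -5.4/4 = -1.35
  s[V,V] = ((-2.4)·(-2.4) + (2.6)·(2.6) + (-0.4)·(-0.4) + (-2.4)·(-2.4) + (2.6)·(2.6)) / 4 = 25.2/4 = 6.3
  Sample standard deviations s_i = √(s[i,i]):
  s(U) = √(9.2) = 3.0332
  s(V) = √(6.3) = 2.51

Step 3 — r_{ij} = s_{ij} / (s_i · s_j):
  r[U,U] = 1 (diagonal).
  r[U,V] = -1.35 / (3.0332 · 2.51) = -1.35 / 7.6131 = -0.1773
  r[V,V] = 1 (diagonal).

R is symmetric with unit diagonal. Assembling:

R = [[1, -0.1773],
 [-0.1773, 1]]


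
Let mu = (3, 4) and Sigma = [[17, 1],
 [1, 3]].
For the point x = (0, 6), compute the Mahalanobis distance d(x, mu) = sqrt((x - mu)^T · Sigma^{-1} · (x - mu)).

Step 1 — centre the observation: (x - mu) = (-3, 2).

Step 2 — invert Sigma. det(Sigma) = 17·3 - (1)² = 50.
  Sigma^{-1} = (1/det) · [[d, -b], [-b, a]] = [[0.06, -0.02],
 [-0.02, 0.34]].

Step 3 — form the quadratic (x - mu)^T · Sigma^{-1} · (x - mu):
  Sigma^{-1} · (x - mu) = (-0.22, 0.74).
  (x - mu)^T · [Sigma^{-1} · (x - mu)] = (-3)·(-0.22) + (2)·(0.74) = 2.14.

Step 4 — take square root: d = √(2.14) ≈ 1.4629.

d(x, mu) = √(2.14) ≈ 1.4629


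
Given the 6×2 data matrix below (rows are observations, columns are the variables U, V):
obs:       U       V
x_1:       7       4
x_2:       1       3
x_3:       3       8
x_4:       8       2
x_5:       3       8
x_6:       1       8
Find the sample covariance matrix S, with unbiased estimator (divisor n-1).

Step 1 — column means:
  mean(U) = (7 + 1 + 3 + 8 + 3 + 1) / 6 = 23/6 = 3.8333
  mean(V) = (4 + 3 + 8 + 2 + 8 + 8) / 6 = 33/6 = 5.5

Step 2 — sample covariance S[i,j] = (1/(n-1)) · Σ_k (x_{k,i} - mean_i) · (x_{k,j} - mean_j), with n-1 = 5.
  S[U,U] = ((3.1667)·(3.1667) + (-2.8333)·(-2.8333) + (-0.8333)·(-0.8333) + (4.1667)·(4.1667) + (-0.8333)·(-0.8333) + (-2.8333)·(-2.8333)) / 5 = 44.8333/5 = 8.9667
  S[U,V] = ((3.1667)·(-1.5) + (-2.8333)·(-2.5) + (-0.8333)·(2.5) + (4.1667)·(-3.5) + (-0.8333)·(2.5) + (-2.8333)·(2.5)) / 5 = -23.5/5 = -4.7
  S[V,V] = ((-1.5)·(-1.5) + (-2.5)·(-2.5) + (2.5)·(2.5) + (-3.5)·(-3.5) + (2.5)·(2.5) + (2.5)·(2.5)) / 5 = 39.5/5 = 7.9

S is symmetric (S[j,i] = S[i,j]). Assembling:

S = [[8.9667, -4.7],
 [-4.7, 7.9]]


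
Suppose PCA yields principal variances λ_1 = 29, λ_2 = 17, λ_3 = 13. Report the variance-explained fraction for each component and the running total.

Step 1 — total variance = trace(Sigma) = Σ λ_i = 29 + 17 + 13 = 59.

Step 2 — fraction explained by component i = λ_i / Σ λ:
  PC1: 29/59 = 0.4915
  PC2: 17/59 = 0.2881
  PC3: 13/59 = 0.2203

Step 3 — cumulative fraction after k components = (λ_1 + ... + λ_k) / Σ λ:
  k = 1: 29/59 = 0.4915
  k = 2: (29 + 17)/59 = 46/59 = 0.7797
  k = 3: (29 + 17 + 13)/59 = 59/59 = 1

Summary (fraction, with percent):

explained: PC1 0.4915 (49.15%), PC2 0.2881 (28.81%), PC3 0.2203 (22.03%);  cumulative: 0.4915, 0.7797, 1


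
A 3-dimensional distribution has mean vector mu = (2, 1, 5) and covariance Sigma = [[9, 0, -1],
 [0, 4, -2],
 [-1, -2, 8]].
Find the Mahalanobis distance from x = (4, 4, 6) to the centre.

Step 1 — centre the observation: (x - mu) = (2, 3, 1).

Step 2 — invert Sigma (cofactor / det for 3×3, or solve directly):
  Sigma^{-1} = [[0.1129, 0.0081, 0.0161],
 [0.0081, 0.2863, 0.0726],
 [0.0161, 0.0726, 0.1452]].

Step 3 — form the quadratic (x - mu)^T · Sigma^{-1} · (x - mu):
  Sigma^{-1} · (x - mu) = (0.2661, 0.9476, 0.3952).
  (x - mu)^T · [Sigma^{-1} · (x - mu)] = (2)·(0.2661) + (3)·(0.9476) + (1)·(0.3952) = 3.7702.

Step 4 — take square root: d = √(3.7702) ≈ 1.9417.

d(x, mu) = √(3.7702) ≈ 1.9417


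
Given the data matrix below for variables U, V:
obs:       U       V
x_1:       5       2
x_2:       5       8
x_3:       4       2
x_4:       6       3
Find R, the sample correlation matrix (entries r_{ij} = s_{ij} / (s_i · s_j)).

Step 1 — column means:
  mean(U) = (5 + 5 + 4 + 6) / 4 = 20/4 = 5
  mean(V) = (2 + 8 + 2 + 3) / 4 = 15/4 = 3.75

Step 2 — sample variances and covariances s[i,j] = (1/(n-1)) · Σ_k (x_{k,i} - mean_i) · (x_{k,j} - mean_j), with n-1 = 3:
  s[U,U] = ((0)·(0) + (0)·(0) + (-1)·(-1) + (1)·(1)) / 3 = 2/3 = 0.6667
  s[U,V] = ((0)·(-1.75) + (0)·(4.25) + (-1)·(-1.75) + (1)·(-0.75)) / 3 = 1/3 = 0.3333
  s[V,V] = ((-1.75)·(-1.75) + (4.25)·(4.25) + (-1.75)·(-1.75) + (-0.75)·(-0.75)) / 3 = 24.75/3 = 8.25
  Sample standard deviations s_i = √(s[i,i]):
  s(U) = √(0.6667) = 0.8165
  s(V) = √(8.25) = 2.8723

Step 3 — r_{ij} = s_{ij} / (s_i · s_j):
  r[U,U] = 1 (diagonal).
  r[U,V] = 0.3333 / (0.8165 · 2.8723) = 0.3333 / 2.3452 = 0.1421
  r[V,V] = 1 (diagonal).

R is symmetric with unit diagonal. Assembling:

R = [[1, 0.1421],
 [0.1421, 1]]


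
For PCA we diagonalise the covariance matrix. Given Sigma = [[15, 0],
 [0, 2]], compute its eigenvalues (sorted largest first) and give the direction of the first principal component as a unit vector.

Step 1 — characteristic polynomial of 2×2 Sigma:
  det(Sigma - λI) = λ² - trace · λ + det = 0.
  trace = 15 + 2 = 17, det = 15·2 - (0)² = 30.
Step 2 — discriminant:
  Δ = trace² - 4·det = 289 - 120 = 169.
Step 3 — eigenvalues:
  λ = (trace ± √Δ)/2 = (17 ± 13)/2,
  λ_1 = 15,  λ_2 = 2.

Step 4 — unit eigenvector for λ_1: Sigma is diagonal, so its eigenvectors are the coordinate axes. λ_1 = 15 is the diagonal entry on the first coordinate axis, hence
  v_1 = (1, 0) (||v_1|| = 1).

λ_1 = 15,  λ_2 = 2;  v_1 ≈ (1, 0)


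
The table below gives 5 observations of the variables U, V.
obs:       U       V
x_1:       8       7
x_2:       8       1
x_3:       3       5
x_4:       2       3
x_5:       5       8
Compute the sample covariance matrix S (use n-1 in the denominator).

Step 1 — column means:
  mean(U) = (8 + 8 + 3 + 2 + 5) / 5 = 26/5 = 5.2
  mean(V) = (7 + 1 + 5 + 3 + 8) / 5 = 24/5 = 4.8

Step 2 — sample covariance S[i,j] = (1/(n-1)) · Σ_k (x_{k,i} - mean_i) · (x_{k,j} - mean_j), with n-1 = 4.
  S[U,U] = ((2.8)·(2.8) + (2.8)·(2.8) + (-2.2)·(-2.2) + (-3.2)·(-3.2) + (-0.2)·(-0.2)) / 4 = 30.8/4 = 7.7
  S[U,V] = ((2.8)·(2.2) + (2.8)·(-3.8) + (-2.2)·(0.2) + (-3.2)·(-1.8) + (-0.2)·(3.2)) / 4 = 0.2/4 = 0.05
  S[V,V] = ((2.2)·(2.2) + (-3.8)·(-3.8) + (0.2)·(0.2) + (-1.8)·(-1.8) + (3.2)·(3.2)) / 4 = 32.8/4 = 8.2

S is symmetric (S[j,i] = S[i,j]). Assembling:

S = [[7.7, 0.05],
 [0.05, 8.2]]


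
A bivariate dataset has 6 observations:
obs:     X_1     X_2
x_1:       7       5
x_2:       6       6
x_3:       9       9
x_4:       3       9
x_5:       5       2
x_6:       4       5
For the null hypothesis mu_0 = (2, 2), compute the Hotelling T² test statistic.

Step 1 — sample mean vector:
  mean(X_1) = (7 + 6 + 9 + 3 + 5 + 4) / 6 = 34/6 = 5.6667
  mean(X_2) = (5 + 6 + 9 + 9 + 2 + 5) / 6 = 36/6 = 6
  x̄ = (5.6667, 6),  deviation x̄ - mu_0 = (5.6667, 6) - (2, 2) = (3.6667, 4).

Step 2 — sample covariance matrix, S[i,j] = (1/(n-1)) · Σ_k (x_{k,i} - mean_i) · (x_{k,j} - mean_j), divisor n-1 = 5:
  S[X_1,X_1] = ((1.3333)·(1.3333) + (0.3333)·(0.3333) + (3.3333)·(3.3333) + (-2.6667)·(-2.6667) + (-0.6667)·(-0.6667) + (-1.6667)·(-1.6667)) / 5 = 23.3333/5 = 4.6667
  S[X_1,X_2] = ((1.3333)·(-1) + (0.3333)·(0) + (3.3333)·(3) + (-2.6667)·(3) + (-0.6667)·(-4) + (-1.6667)·(-1)) / 5 = 5/5 = 1
  S[X_2,X_2] = ((-1)·(-1) + (0)·(0) + (3)·(3) + (3)·(3) + (-4)·(-4) + (-1)·(-1)) / 5 = 36/5 = 7.2
  S = [[4.6667, 1],
 [1, 7.2]].

Step 3 — invert S. det(S) = 4.6667·7.2 - (1)² = 32.6.
  S^{-1} = (1/det) · [[d, -b], [-b, a]] = [[0.2209, -0.0307],
 [-0.0307, 0.1431]].

Step 4 — quadratic form (x̄ - mu_0)^T · S^{-1} · (x̄ - mu_0):
  S^{-1} · (x̄ - mu_0) = (0.6871, 0.4601),
  (x̄ - mu_0)^T · [...] = (3.6667)·(0.6871) + (4)·(0.4601) = 4.3599.

Step 5 — scale by n: T² = 6 · 4.3599 = 26.1595.

T² ≈ 26.1595


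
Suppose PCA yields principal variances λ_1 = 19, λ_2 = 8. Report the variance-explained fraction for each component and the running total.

Step 1 — total variance = trace(Sigma) = Σ λ_i = 19 + 8 = 27.

Step 2 — fraction explained by component i = λ_i / Σ λ:
  PC1: 19/27 = 0.7037
  PC2: 8/27 = 0.2963

Step 3 — cumulative fraction after k components = (λ_1 + ... + λ_k) / Σ λ:
  k = 1: 19/27 = 0.7037
  k = 2: (19 + 8)/27 = 27/27 = 1

Summary (fraction, with percent):

explained: PC1 0.7037 (70.37%), PC2 0.2963 (29.63%);  cumulative: 0.7037, 1


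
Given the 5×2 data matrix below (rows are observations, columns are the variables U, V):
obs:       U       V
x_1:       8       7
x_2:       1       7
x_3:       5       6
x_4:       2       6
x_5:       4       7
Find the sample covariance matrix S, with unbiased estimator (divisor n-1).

Step 1 — column means:
  mean(U) = (8 + 1 + 5 + 2 + 4) / 5 = 20/5 = 4
  mean(V) = (7 + 7 + 6 + 6 + 7) / 5 = 33/5 = 6.6

Step 2 — sample covariance S[i,j] = (1/(n-1)) · Σ_k (x_{k,i} - mean_i) · (x_{k,j} - mean_j), with n-1 = 4.
  S[U,U] = ((4)·(4) + (-3)·(-3) + (1)·(1) + (-2)·(-2) + (0)·(0)) / 4 = 30/4 = 7.5
  S[U,V] = ((4)·(0.4) + (-3)·(0.4) + (1)·(-0.6) + (-2)·(-0.6) + (0)·(0.4)) / 4 = 1/4 = 0.25
  S[V,V] = ((0.4)·(0.4) + (0.4)·(0.4) + (-0.6)·(-0.6) + (-0.6)·(-0.6) + (0.4)·(0.4)) / 4 = 1.2/4 = 0.3

S is symmetric (S[j,i] = S[i,j]). Assembling:

S = [[7.5, 0.25],
 [0.25, 0.3]]


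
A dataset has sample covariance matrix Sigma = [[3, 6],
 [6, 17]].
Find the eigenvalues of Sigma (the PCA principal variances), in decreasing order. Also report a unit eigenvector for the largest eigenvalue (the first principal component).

Step 1 — characteristic polynomial of 2×2 Sigma:
  det(Sigma - λI) = λ² - trace · λ + det = 0.
  trace = 3 + 17 = 20, det = 3·17 - (6)² = 15.
Step 2 — discriminant:
  Δ = trace² - 4·det = 400 - 60 = 340.
Step 3 — eigenvalues:
  λ = (trace ± √Δ)/2 = (20 ± 18.4391)/2,
  λ_1 = 19.2195,  λ_2 = 0.7805.

Step 4 — unit eigenvector for λ_1: solve (Sigma - λ_1 I)v = 0. First row:
  (3 - 19.2195)·v_x + (6)·v_y = 0, i.e. (-16.2195)·v_x + (6)·v_y = 0,
  so v ∝ (b, λ_1 - a) = (6, 16.2195) = u.
  ||u|| = √((6)² + (16.2195)²) = √(299.0736) ≈ 17.2937,
  v_1 = u/||u|| ≈ (0.3469, 0.9379) (||v_1|| = 1).

λ_1 = 19.2195,  λ_2 = 0.7805;  v_1 ≈ (0.3469, 0.9379)


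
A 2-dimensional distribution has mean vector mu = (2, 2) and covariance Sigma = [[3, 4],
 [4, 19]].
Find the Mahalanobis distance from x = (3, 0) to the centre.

Step 1 — centre the observation: (x - mu) = (1, -2).

Step 2 — invert Sigma. det(Sigma) = 3·19 - (4)² = 41.
  Sigma^{-1} = (1/det) · [[d, -b], [-b, a]] = [[0.4634, -0.0976],
 [-0.0976, 0.0732]].

Step 3 — form the quadratic (x - mu)^T · Sigma^{-1} · (x - mu):
  Sigma^{-1} · (x - mu) = (0.6585, -0.2439).
  (x - mu)^T · [Sigma^{-1} · (x - mu)] = (1)·(0.6585) + (-2)·(-0.2439) = 1.1463.

Step 4 — take square root: d = √(1.1463) ≈ 1.0707.

d(x, mu) = √(1.1463) ≈ 1.0707


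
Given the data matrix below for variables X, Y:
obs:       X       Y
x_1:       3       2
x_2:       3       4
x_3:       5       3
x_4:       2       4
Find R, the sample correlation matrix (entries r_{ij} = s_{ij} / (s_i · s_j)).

Step 1 — column means:
  mean(X) = (3 + 3 + 5 + 2) / 4 = 13/4 = 3.25
  mean(Y) = (2 + 4 + 3 + 4) / 4 = 13/4 = 3.25

Step 2 — sample variances and covariances s[i,j] = (1/(n-1)) · Σ_k (x_{k,i} - mean_i) · (x_{k,j} - mean_j), with n-1 = 3:
  s[X,X] = ((-0.25)·(-0.25) + (-0.25)·(-0.25) + (1.75)·(1.75) + (-1.25)·(-1.25)) / 3 = 4.75/3 = 1.5833
  s[X,Y] = ((-0.25)·(-1.25) + (-0.25)·(0.75) + (1.75)·(-0.25) + (-1.25)·(0.75)) / 3 = -1.25/3 = -0.4167
  s[Y,Y] = ((-1.25)·(-1.25) + (0.75)·(0.75) + (-0.25)·(-0.25) + (0.75)·(0.75)) / 3 = 2.75/3 = 0.9167
  Sample standard deviations s_i = √(s[i,i]):
  s(X) = √(1.5833) = 1.2583
  s(Y) = √(0.9167) = 0.9574

Step 3 — r_{ij} = s_{ij} / (s_i · s_j):
  r[X,X] = 1 (diagonal).
  r[X,Y] = -0.4167 / (1.2583 · 0.9574) = -0.4167 / 1.2047 = -0.3459
  r[Y,Y] = 1 (diagonal).

R is symmetric with unit diagonal. Assembling:

R = [[1, -0.3459],
 [-0.3459, 1]]


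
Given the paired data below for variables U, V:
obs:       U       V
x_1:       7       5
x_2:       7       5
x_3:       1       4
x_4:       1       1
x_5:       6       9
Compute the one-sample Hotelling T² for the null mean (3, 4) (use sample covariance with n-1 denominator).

Step 1 — sample mean vector:
  mean(U) = (7 + 7 + 1 + 1 + 6) / 5 = 22/5 = 4.4
  mean(V) = (5 + 5 + 4 + 1 + 9) / 5 = 24/5 = 4.8
  x̄ = (4.4, 4.8),  deviation x̄ - mu_0 = (4.4, 4.8) - (3, 4) = (1.4, 0.8).

Step 2 — sample covariance matrix, S[i,j] = (1/(n-1)) · Σ_k (x_{k,i} - mean_i) · (x_{k,j} - mean_j), divisor n-1 = 4:
  S[U,U] = ((2.6)·(2.6) + (2.6)·(2.6) + (-3.4)·(-3.4) + (-3.4)·(-3.4) + (1.6)·(1.6)) / 4 = 39.2/4 = 9.8
  S[U,V] = ((2.6)·(0.2) + (2.6)·(0.2) + (-3.4)·(-0.8) + (-3.4)·(-3.8) + (1.6)·(4.2)) / 4 = 23.4/4 = 5.85
  S[V,V] = ((0.2)·(0.2) + (0.2)·(0.2) + (-0.8)·(-0.8) + (-3.8)·(-3.8) + (4.2)·(4.2)) / 4 = 32.8/4 = 8.2
  S = [[9.8, 5.85],
 [5.85, 8.2]].

Step 3 — invert S. det(S) = 9.8·8.2 - (5.85)² = 46.1375.
  S^{-1} = (1/det) · [[d, -b], [-b, a]] = [[0.1777, -0.1268],
 [-0.1268, 0.2124]].

Step 4 — quadratic form (x̄ - mu_0)^T · S^{-1} · (x̄ - mu_0):
  S^{-1} · (x̄ - mu_0) = (0.1474, -0.0076),
  (x̄ - mu_0)^T · [...] = (1.4)·(0.1474) + (0.8)·(-0.0076) = 0.2003.

Step 5 — scale by n: T² = 5 · 0.2003 = 1.0014.

T² ≈ 1.0014


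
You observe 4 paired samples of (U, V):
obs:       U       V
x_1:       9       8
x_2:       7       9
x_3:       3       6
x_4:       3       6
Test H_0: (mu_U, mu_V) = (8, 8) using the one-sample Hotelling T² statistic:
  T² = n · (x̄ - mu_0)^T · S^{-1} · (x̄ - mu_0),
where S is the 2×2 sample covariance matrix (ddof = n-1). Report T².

Step 1 — sample mean vector:
  mean(U) = (9 + 7 + 3 + 3) / 4 = 22/4 = 5.5
  mean(V) = (8 + 9 + 6 + 6) / 4 = 29/4 = 7.25
  x̄ = (5.5, 7.25),  deviation x̄ - mu_0 = (5.5, 7.25) - (8, 8) = (-2.5, -0.75).

Step 2 — sample covariance matrix, S[i,j] = (1/(n-1)) · Σ_k (x_{k,i} - mean_i) · (x_{k,j} - mean_j), divisor n-1 = 3:
  S[U,U] = ((3.5)·(3.5) + (1.5)·(1.5) + (-2.5)·(-2.5) + (-2.5)·(-2.5)) / 3 = 27/3 = 9
  S[U,V] = ((3.5)·(0.75) + (1.5)·(1.75) + (-2.5)·(-1.25) + (-2.5)·(-1.25)) / 3 = 11.5/3 = 3.8333
  S[V,V] = ((0.75)·(0.75) + (1.75)·(1.75) + (-1.25)·(-1.25) + (-1.25)·(-1.25)) / 3 = 6.75/3 = 2.25
  S = [[9, 3.8333],
 [3.8333, 2.25]].

Step 3 — invert S. det(S) = 9·2.25 - (3.8333)² = 5.5556.
  S^{-1} = (1/det) · [[d, -b], [-b, a]] = [[0.405, -0.69],
 [-0.69, 1.62]].

Step 4 — quadratic form (x̄ - mu_0)^T · S^{-1} · (x̄ - mu_0):
  S^{-1} · (x̄ - mu_0) = (-0.495, 0.51),
  (x̄ - mu_0)^T · [...] = (-2.5)·(-0.495) + (-0.75)·(0.51) = 0.855.

Step 5 — scale by n: T² = 4 · 0.855 = 3.42.

T² ≈ 3.42


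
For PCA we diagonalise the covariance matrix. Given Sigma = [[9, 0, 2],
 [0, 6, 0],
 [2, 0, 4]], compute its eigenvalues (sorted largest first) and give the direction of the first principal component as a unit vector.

Step 1 — characteristic polynomial p(λ) = det(λI - Sigma) = λ³ - tr·λ² + c_1·λ - det, where tr = trace, c_1 = sum of the principal 2×2 minors, det = det(Sigma):
  tr = 9 + 6 + 4 = 19,
  c_1 = (9·6 - (0)²) + (9·4 - (2)²) + (6·4 - (0)²) = 54 + 32 + 24 = 110,
  det = 9·(6·4 - (0)²) - (0)·((0)·4 - (0)·(2)) + (2)·((0)·(0) - 6·(2)) = 9·(24) - (0)·(0) + (2)·(-12) = 192.
  So p(λ) = λ³ - 19λ² + 110λ - 192.
Step 2 — look for an integer root (rational root theorem: any rational root is an integer divisor of 192). Testing λ = 6:
  p(6) = 216 - 684 + 660 - 192 = 0  ✓
  Dividing out (λ - 6): p(λ) = (λ - 6)(λ² - 13λ + 32).
Step 3 — remaining eigenvalues from the quadratic λ² - 13λ + 32 = 0:
  Δ = 13² - 4·32 = 169 - 128 = 41,  λ = (13 ± √41)/2 = (13 ± 6.4031)/2 ≈ 9.7016 or 3.2984.
  Sorted: λ_1 = 9.7016,  λ_2 = 6,  λ_3 = 3.2984  (check: sum = 19 = tr ✓).

Step 4 — unit eigenvector for λ_1 ≈ 9.7016: v spans the null space of (Sigma - λ_1 I), whose rows are
  r_1 = (-0.7016, 0, 2),  r_2 = (0, -3.7016, 0),  r_3 = (2, 0, -5.7016).
  v is orthogonal to every row, so take v ∝ r_1 × r_2 = ((0)·(0) - (2)·(-3.7016), (2)·(0) - (-0.7016)·(0), (-0.7016)·(-3.7016) - (0)·(0)) ≈ (7.4031, 0, 2.5969).
  Let u = (7.4031, 0, 2.5969).
  ||u|| = √((7.4031)² + (0)² + (2.5969)²) = √(61.55) ≈ 7.8454,  v_1 = u/||u|| ≈ (0.9436, 0, 0.331) (||v_1|| = 1).

λ_1 = 9.7016,  λ_2 = 6,  λ_3 = 3.2984;  v_1 ≈ (0.9436, 0, 0.331)


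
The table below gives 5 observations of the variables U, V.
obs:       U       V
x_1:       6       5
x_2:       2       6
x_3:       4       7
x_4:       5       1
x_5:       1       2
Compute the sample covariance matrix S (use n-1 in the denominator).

Step 1 — column means:
  mean(U) = (6 + 2 + 4 + 5 + 1) / 5 = 18/5 = 3.6
  mean(V) = (5 + 6 + 7 + 1 + 2) / 5 = 21/5 = 4.2

Step 2 — sample covariance S[i,j] = (1/(n-1)) · Σ_k (x_{k,i} - mean_i) · (x_{k,j} - mean_j), with n-1 = 4.
  S[U,U] = ((2.4)·(2.4) + (-1.6)·(-1.6) + (0.4)·(0.4) + (1.4)·(1.4) + (-2.6)·(-2.6)) / 4 = 17.2/4 = 4.3
  S[U,V] = ((2.4)·(0.8) + (-1.6)·(1.8) + (0.4)·(2.8) + (1.4)·(-3.2) + (-2.6)·(-2.2)) / 4 = 1.4/4 = 0.35
  S[V,V] = ((0.8)·(0.8) + (1.8)·(1.8) + (2.8)·(2.8) + (-3.2)·(-3.2) + (-2.2)·(-2.2)) / 4 = 26.8/4 = 6.7

S is symmetric (S[j,i] = S[i,j]). Assembling:

S = [[4.3, 0.35],
 [0.35, 6.7]]


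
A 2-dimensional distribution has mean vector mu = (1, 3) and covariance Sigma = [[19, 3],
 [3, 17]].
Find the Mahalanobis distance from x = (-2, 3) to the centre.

Step 1 — centre the observation: (x - mu) = (-3, 0).

Step 2 — invert Sigma. det(Sigma) = 19·17 - (3)² = 314.
  Sigma^{-1} = (1/det) · [[d, -b], [-b, a]] = [[0.0541, -0.0096],
 [-0.0096, 0.0605]].

Step 3 — form the quadratic (x - mu)^T · Sigma^{-1} · (x - mu):
  Sigma^{-1} · (x - mu) = (-0.1624, 0.0287).
  (x - mu)^T · [Sigma^{-1} · (x - mu)] = (-3)·(-0.1624) + (0)·(0.0287) = 0.4873.

Step 4 — take square root: d = √(0.4873) ≈ 0.698.

d(x, mu) = √(0.4873) ≈ 0.698


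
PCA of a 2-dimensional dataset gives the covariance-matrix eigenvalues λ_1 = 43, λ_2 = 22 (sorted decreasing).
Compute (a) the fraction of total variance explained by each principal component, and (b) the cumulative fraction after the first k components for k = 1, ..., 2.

Step 1 — total variance = trace(Sigma) = Σ λ_i = 43 + 22 = 65.

Step 2 — fraction explained by component i = λ_i / Σ λ:
  PC1: 43/65 = 0.6615
  PC2: 22/65 = 0.3385

Step 3 — cumulative fraction after k components = (λ_1 + ... + λ_k) / Σ λ:
  k = 1: 43/65 = 0.6615
  k = 2: (43 + 22)/65 = 65/65 = 1

Summary (fraction, with percent):

explained: PC1 0.6615 (66.15%), PC2 0.3385 (33.85%);  cumulative: 0.6615, 1


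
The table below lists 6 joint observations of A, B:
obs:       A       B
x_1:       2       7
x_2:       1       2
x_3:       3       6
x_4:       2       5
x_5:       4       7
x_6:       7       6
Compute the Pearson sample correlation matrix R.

Step 1 — column means:
  mean(A) = (2 + 1 + 3 + 2 + 4 + 7) / 6 = 19/6 = 3.1667
  mean(B) = (7 + 2 + 6 + 5 + 7 + 6) / 6 = 33/6 = 5.5

Step 2 — sample variances and covariances s[i,j] = (1/(n-1)) · Σ_k (x_{k,i} - mean_i) · (x_{k,j} - mean_j), with n-1 = 5:
  s[A,A] = ((-1.1667)·(-1.1667) + (-2.1667)·(-2.1667) + (-0.1667)·(-0.1667) + (-1.1667)·(-1.1667) + (0.8333)·(0.8333) + (3.8333)·(3.8333)) / 5 = 22.8333/5 = 4.5667
  s[A,B] = ((-1.1667)·(1.5) + (-2.1667)·(-3.5) + (-0.1667)·(0.5) + (-1.1667)·(-0.5) + (0.8333)·(1.5) + (3.8333)·(0.5)) / 5 = 9.5/5 = 1.9
  s[B,B] = ((1.5)·(1.5) + (-3.5)·(-3.5) + (0.5)·(0.5) + (-0.5)·(-0.5) + (1.5)·(1.5) + (0.5)·(0.5)) / 5 = 17.5/5 = 3.5
  Sample standard deviations s_i = √(s[i,i]):
  s(A) = √(4.5667) = 2.137
  s(B) = √(3.5) = 1.8708

Step 3 — r_{ij} = s_{ij} / (s_i · s_j):
  r[A,A] = 1 (diagonal).
  r[A,B] = 1.9 / (2.137 · 1.8708) = 1.9 / 3.9979 = 0.4752
  r[B,B] = 1 (diagonal).

R is symmetric with unit diagonal. Assembling:

R = [[1, 0.4752],
 [0.4752, 1]]


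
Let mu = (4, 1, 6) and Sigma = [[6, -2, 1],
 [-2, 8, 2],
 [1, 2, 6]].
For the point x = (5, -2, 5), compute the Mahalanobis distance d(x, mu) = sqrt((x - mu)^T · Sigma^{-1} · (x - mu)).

Step 1 — centre the observation: (x - mu) = (1, -3, -1).

Step 2 — invert Sigma (cofactor / det for 3×3, or solve directly):
  Sigma^{-1} = [[0.1964, 0.0625, -0.0536],
 [0.0625, 0.1563, -0.0625],
 [-0.0536, -0.0625, 0.1964]].

Step 3 — form the quadratic (x - mu)^T · Sigma^{-1} · (x - mu):
  Sigma^{-1} · (x - mu) = (0.0625, -0.3438, -0.0625).
  (x - mu)^T · [Sigma^{-1} · (x - mu)] = (1)·(0.0625) + (-3)·(-0.3438) + (-1)·(-0.0625) = 1.1563.

Step 4 — take square root: d = √(1.1563) ≈ 1.0753.

d(x, mu) = √(1.1563) ≈ 1.0753


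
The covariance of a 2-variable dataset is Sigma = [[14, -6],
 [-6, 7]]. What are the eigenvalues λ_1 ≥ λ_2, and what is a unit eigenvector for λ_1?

Step 1 — characteristic polynomial of 2×2 Sigma:
  det(Sigma - λI) = λ² - trace · λ + det = 0.
  trace = 14 + 7 = 21, det = 14·7 - (-6)² = 62.
Step 2 — discriminant:
  Δ = trace² - 4·det = 441 - 248 = 193.
Step 3 — eigenvalues:
  λ = (trace ± √Δ)/2 = (21 ± 13.8924)/2,
  λ_1 = 17.4462,  λ_2 = 3.5538.

Step 4 — unit eigenvector for λ_1: solve (Sigma - λ_1 I)v = 0. First row:
  (14 - 17.4462)·v_x + (-6)·v_y = 0, i.e. (-3.4462)·v_x + (-6)·v_y = 0,
  so v ∝ (b, λ_1 - a) = (-6, 3.4462); multiply by -1 so the first entry is positive: u = (6, -3.4462).
  ||u|| = √((6)² + (-3.4462)²) = √(47.8764) ≈ 6.9193,
  v_1 = u/||u|| ≈ (0.8671, -0.4981) (||v_1|| = 1).

λ_1 = 17.4462,  λ_2 = 3.5538;  v_1 ≈ (0.8671, -0.4981)


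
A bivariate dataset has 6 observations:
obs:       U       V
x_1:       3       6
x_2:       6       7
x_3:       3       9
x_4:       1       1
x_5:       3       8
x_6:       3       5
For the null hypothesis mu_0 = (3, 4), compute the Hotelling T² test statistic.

Step 1 — sample mean vector:
  mean(U) = (3 + 6 + 3 + 1 + 3 + 3) / 6 = 19/6 = 3.1667
  mean(V) = (6 + 7 + 9 + 1 + 8 + 5) / 6 = 36/6 = 6
  x̄ = (3.1667, 6),  deviation x̄ - mu_0 = (3.1667, 6) - (3, 4) = (0.1667, 2).

Step 2 — sample covariance matrix, S[i,j] = (1/(n-1)) · Σ_k (x_{k,i} - mean_i) · (x_{k,j} - mean_j), divisor n-1 = 5:
  S[U,U] = ((-0.1667)·(-0.1667) + (2.8333)·(2.8333) + (-0.1667)·(-0.1667) + (-2.1667)·(-2.1667) + (-0.1667)·(-0.1667) + (-0.1667)·(-0.1667)) / 5 = 12.8333/5 = 2.5667
  S[U,V] = ((-0.1667)·(0) + (2.8333)·(1) + (-0.1667)·(3) + (-2.1667)·(-5) + (-0.1667)·(2) + (-0.1667)·(-1)) / 5 = 13/5 = 2.6
  S[V,V] = ((0)·(0) + (1)·(1) + (3)·(3) + (-5)·(-5) + (2)·(2) + (-1)·(-1)) / 5 = 40/5 = 8
  S = [[2.5667, 2.6],
 [2.6, 8]].

Step 3 — invert S. det(S) = 2.5667·8 - (2.6)² = 13.7733.
  S^{-1} = (1/det) · [[d, -b], [-b, a]] = [[0.5808, -0.1888],
 [-0.1888, 0.1864]].

Step 4 — quadratic form (x̄ - mu_0)^T · S^{-1} · (x̄ - mu_0):
  S^{-1} · (x̄ - mu_0) = (-0.2807, 0.3412),
  (x̄ - mu_0)^T · [...] = (0.1667)·(-0.2807) + (2)·(0.3412) = 0.6357.

Step 5 — scale by n: T² = 6 · 0.6357 = 3.8141.

T² ≈ 3.8141


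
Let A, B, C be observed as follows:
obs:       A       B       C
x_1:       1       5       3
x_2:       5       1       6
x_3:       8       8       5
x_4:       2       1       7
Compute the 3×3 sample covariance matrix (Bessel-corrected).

Step 1 — column means:
  mean(A) = (1 + 5 + 8 + 2) / 4 = 16/4 = 4
  mean(B) = (5 + 1 + 8 + 1) / 4 = 15/4 = 3.75
  mean(C) = (3 + 6 + 5 + 7) / 4 = 21/4 = 5.25

Step 2 — sample covariance S[i,j] = (1/(n-1)) · Σ_k (x_{k,i} - mean_i) · (x_{k,j} - mean_j), with n-1 = 3.
  S[A,A] = ((-3)·(-3) + (1)·(1) + (4)·(4) + (-2)·(-2)) / 3 = 30/3 = 10
  S[A,B] = ((-3)·(1.25) + (1)·(-2.75) + (4)·(4.25) + (-2)·(-2.75)) / 3 = 16/3 = 5.3333
  S[A,C] = ((-3)·(-2.25) + (1)·(0.75) + (4)·(-0.25) + (-2)·(1.75)) / 3 = 3/3 = 1
  S[B,B] = ((1.25)·(1.25) + (-2.75)·(-2.75) + (4.25)·(4.25) + (-2.75)·(-2.75)) / 3 = 34.75/3 = 11.5833
  S[B,C] = ((1.25)·(-2.25) + (-2.75)·(0.75) + (4.25)·(-0.25) + (-2.75)·(1.75)) / 3 = -10.75/3 = -3.5833
  S[C,C] = ((-2.25)·(-2.25) + (0.75)·(0.75) + (-0.25)·(-0.25) + (1.75)·(1.75)) / 3 = 8.75/3 = 2.9167

S is symmetric (S[j,i] = S[i,j]). Assembling:

S = [[10, 5.3333, 1],
 [5.3333, 11.5833, -3.5833],
 [1, -3.5833, 2.9167]]


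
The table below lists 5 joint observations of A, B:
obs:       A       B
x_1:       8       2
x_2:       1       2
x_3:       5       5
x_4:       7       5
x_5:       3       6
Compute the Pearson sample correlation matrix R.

Step 1 — column means:
  mean(A) = (8 + 1 + 5 + 7 + 3) / 5 = 24/5 = 4.8
  mean(B) = (2 + 2 + 5 + 5 + 6) / 5 = 20/5 = 4

Step 2 — sample variances and covariances s[i,j] = (1/(n-1)) · Σ_k (x_{k,i} - mean_i) · (x_{k,j} - mean_j), with n-1 = 4:
  s[A,A] = ((3.2)·(3.2) + (-3.8)·(-3.8) + (0.2)·(0.2) + (2.2)·(2.2) + (-1.8)·(-1.8)) / 4 = 32.8/4 = 8.2
  s[A,B] = ((3.2)·(-2) + (-3.8)·(-2) + (0.2)·(1) + (2.2)·(1) + (-1.8)·(2)) / 4 = 0/4 = 0
  s[B,B] = ((-2)·(-2) + (-2)·(-2) + (1)·(1) + (1)·(1) + (2)·(2)) / 4 = 14/4 = 3.5
  Sample standard deviations s_i = √(s[i,i]):
  s(A) = √(8.2) = 2.8636
  s(B) = √(3.5) = 1.8708

Step 3 — r_{ij} = s_{ij} / (s_i · s_j):
  r[A,A] = 1 (diagonal).
  r[A,B] = 0 / (2.8636 · 1.8708) = 0 / 5.3572 = 0
  r[B,B] = 1 (diagonal).

R is symmetric with unit diagonal. Assembling:

R = [[1, 0],
 [0, 1]]


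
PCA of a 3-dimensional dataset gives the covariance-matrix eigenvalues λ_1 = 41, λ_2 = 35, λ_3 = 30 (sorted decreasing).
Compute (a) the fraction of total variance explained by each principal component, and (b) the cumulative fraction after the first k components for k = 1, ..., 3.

Step 1 — total variance = trace(Sigma) = Σ λ_i = 41 + 35 + 30 = 106.

Step 2 — fraction explained by component i = λ_i / Σ λ:
  PC1: 41/106 = 0.3868
  PC2: 35/106 = 0.3302
  PC3: 30/106 = 0.283

Step 3 — cumulative fraction after k components = (λ_1 + ... + λ_k) / Σ λ:
  k = 1: 41/106 = 0.3868
  k = 2: (41 + 35)/106 = 76/106 = 0.717
  k = 3: (41 + 35 + 30)/106 = 106/106 = 1

Summary (fraction, with percent):

explained: PC1 0.3868 (38.68%), PC2 0.3302 (33.02%), PC3 0.283 (28.3%);  cumulative: 0.3868, 0.717, 1


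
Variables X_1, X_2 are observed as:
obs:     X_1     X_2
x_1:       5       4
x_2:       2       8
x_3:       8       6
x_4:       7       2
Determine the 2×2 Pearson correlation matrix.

Step 1 — column means:
  mean(X_1) = (5 + 2 + 8 + 7) / 4 = 22/4 = 5.5
  mean(X_2) = (4 + 8 + 6 + 2) / 4 = 20/4 = 5

Step 2 — sample variances and covariances s[i,j] = (1/(n-1)) · Σ_k (x_{k,i} - mean_i) · (x_{k,j} - mean_j), with n-1 = 3:
  s[X_1,X_1] = ((-0.5)·(-0.5) + (-3.5)·(-3.5) + (2.5)·(2.5) + (1.5)·(1.5)) / 3 = 21/3 = 7
  s[X_1,X_2] = ((-0.5)·(-1) + (-3.5)·(3) + (2.5)·(1) + (1.5)·(-3)) / 3 = -12/3 = -4
  s[X_2,X_2] = ((-1)·(-1) + (3)·(3) + (1)·(1) + (-3)·(-3)) / 3 = 20/3 = 6.6667
  Sample standard deviations s_i = √(s[i,i]):
  s(X_1) = √(7) = 2.6458
  s(X_2) = √(6.6667) = 2.582

Step 3 — r_{ij} = s_{ij} / (s_i · s_j):
  r[X_1,X_1] = 1 (diagonal).
  r[X_1,X_2] = -4 / (2.6458 · 2.582) = -4 / 6.8313 = -0.5855
  r[X_2,X_2] = 1 (diagonal).

R is symmetric with unit diagonal. Assembling:

R = [[1, -0.5855],
 [-0.5855, 1]]


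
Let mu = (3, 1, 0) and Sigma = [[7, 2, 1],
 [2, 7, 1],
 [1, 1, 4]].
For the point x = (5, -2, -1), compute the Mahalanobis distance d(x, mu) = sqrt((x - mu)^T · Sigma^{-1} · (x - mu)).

Step 1 — centre the observation: (x - mu) = (2, -3, -1).

Step 2 — invert Sigma (cofactor / det for 3×3, or solve directly):
  Sigma^{-1} = [[0.1588, -0.0412, -0.0294],
 [-0.0412, 0.1588, -0.0294],
 [-0.0294, -0.0294, 0.2647]].

Step 3 — form the quadratic (x - mu)^T · Sigma^{-1} · (x - mu):
  Sigma^{-1} · (x - mu) = (0.4706, -0.5294, -0.2353).
  (x - mu)^T · [Sigma^{-1} · (x - mu)] = (2)·(0.4706) + (-3)·(-0.5294) + (-1)·(-0.2353) = 2.7647.

Step 4 — take square root: d = √(2.7647) ≈ 1.6627.

d(x, mu) = √(2.7647) ≈ 1.6627
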